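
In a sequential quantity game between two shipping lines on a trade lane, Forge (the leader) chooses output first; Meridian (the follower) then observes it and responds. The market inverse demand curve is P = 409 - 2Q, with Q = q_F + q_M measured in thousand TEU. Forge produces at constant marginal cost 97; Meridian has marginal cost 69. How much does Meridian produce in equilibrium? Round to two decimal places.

The follower Meridian best-responds to any q_F: π_M = (409 - 2Q)q_M - 69q_M.
Follower FOC: 340 - 2q_F - 4q_M = 0, so q_M(q_F) = (340 - 2q_F)/4.
Forge substitutes q_M(q_F) into its own profit: π_F = q_F(409 - 2q_F - (340 - 2q_F)/2) - 97q_F = (239 - q_F)q_F - 97q_F.
Maximising: ∂π_F/∂q_F = 142 - 2q_F = 0, giving q_F = 71.
Then q_M = (340 - 2·71)/4 = 99/2.

49.50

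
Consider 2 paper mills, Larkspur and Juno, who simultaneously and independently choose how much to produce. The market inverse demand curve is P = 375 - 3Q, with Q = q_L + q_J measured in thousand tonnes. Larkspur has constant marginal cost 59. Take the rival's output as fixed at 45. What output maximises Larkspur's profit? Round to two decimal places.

30.17

With the rival's output fixed at 45, Larkspur's profit is π_L = (375 - 3·45 - 3q_L)q_L - (59q_L) = (240 - 3q_L)q_L - (59q_L).
∂π_L/∂q_L = 181 - 6q_L = 0, so q_L = 181/6.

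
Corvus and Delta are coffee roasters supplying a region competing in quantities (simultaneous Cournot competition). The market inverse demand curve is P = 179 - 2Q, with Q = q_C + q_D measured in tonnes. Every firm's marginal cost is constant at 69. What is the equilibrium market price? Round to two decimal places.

Each firm earns π_i = (179 - 2Q)q_i - 69q_i.
Setting ∂π_i/∂q_i = 0 with rivals' quantities fixed: 110 - 4q_i - 2q_j = 0.
With identical firms every q_j equals q_i, so q_j = q_i and 110 = 6q_i, giving q_i = 55/3.
Total output Q = 110/3, so price P = 179 - 2·(110/3) = 317/3.

105.67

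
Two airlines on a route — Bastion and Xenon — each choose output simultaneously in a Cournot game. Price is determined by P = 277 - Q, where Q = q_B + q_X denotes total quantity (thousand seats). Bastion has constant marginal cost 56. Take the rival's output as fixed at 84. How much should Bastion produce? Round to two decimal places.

With the rival's output fixed at 84, Bastion's profit is π_B = (277 - 84 - q_B)q_B - (56q_B) = (193 - q_B)q_B - (56q_B).
∂π_B/∂q_B = 137 - 2q_B = 0, so q_B = 137/2.

68.50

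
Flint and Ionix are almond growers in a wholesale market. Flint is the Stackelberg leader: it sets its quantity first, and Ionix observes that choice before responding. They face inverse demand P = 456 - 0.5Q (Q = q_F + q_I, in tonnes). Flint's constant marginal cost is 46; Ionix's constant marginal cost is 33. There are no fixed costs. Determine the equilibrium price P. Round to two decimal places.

145.25

The follower Ionix best-responds to any q_F: π_I = (456 - 0.5Q)q_I - 33q_I.
∂π_I/∂q_I = 423 - (1/2)q_F - q_I = 0 gives the reaction function q_I = (423 - (1/2)q_F).
The leader anticipates this reaction. Substituting into P = 456 - 0.5Q gives P = 489/2 - (1/4)q_F, so π_F = (489/2 - (1/4)q_F)q_F - 46q_F.
Maximising: ∂π_F/∂q_F = 397/2 - (1/2)q_F = 0, giving q_F = 397.
Then q_I = (423 - (1/2)·397) = 449/2.
Total output Q = 1243/2, so price P = 456 - (1/2)·(1243/2) = 581/4.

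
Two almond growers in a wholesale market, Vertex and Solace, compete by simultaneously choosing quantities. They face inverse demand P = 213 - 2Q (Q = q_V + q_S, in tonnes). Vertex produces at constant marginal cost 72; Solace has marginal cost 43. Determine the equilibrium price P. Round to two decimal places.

109.33

Vertex's profit: π_V = (213 - 2Q)q_V - (72q_V). Setting ∂π_V/∂q_V = 0: 141 - 4q_V - 2(q_S) = 0.
Solace's first-order condition: 170 - 4q_S - 2(q_V) = 0.
Best responses: q_V = (141 - 2q_S)/4, q_S = (170 - 2q_V)/4.
Solving the pair: q_V = 56/3, q_S = 199/6.
Total output Q = 311/6, so price P = 213 - 2·(311/6) = 328/3.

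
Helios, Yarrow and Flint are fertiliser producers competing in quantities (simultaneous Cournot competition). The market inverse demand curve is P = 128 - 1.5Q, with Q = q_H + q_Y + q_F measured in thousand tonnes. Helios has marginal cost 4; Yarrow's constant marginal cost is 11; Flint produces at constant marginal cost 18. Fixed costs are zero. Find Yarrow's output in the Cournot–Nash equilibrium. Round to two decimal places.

Helios's profit: π_H = (128 - 1.5Q)q_H - (4q_H). Setting ∂π_H/∂q_H = 0: 124 - 3q_H - (3/2)(q_Y + q_F) = 0.
Yarrow's first-order condition: 117 - 3q_Y - (3/2)(q_H + q_F) = 0.
Flint's profit: π_F = (128 - 1.5Q)q_F - (18q_F). Setting ∂π_F/∂q_F = 0: 110 - 3q_F - (3/2)(q_H + q_Y) = 0.
Adding the 3 conditions: 351 − 3Q − 3Q = 0, i.e. Q = 117/2.
Back-substituting: q_H = (124 − 351/4)/(3/2) = 145/6, q_Y = (117 − 351/4)/(3/2) = 39/2, q_F = (110 − 351/4)/(3/2) = 89/6.

19.50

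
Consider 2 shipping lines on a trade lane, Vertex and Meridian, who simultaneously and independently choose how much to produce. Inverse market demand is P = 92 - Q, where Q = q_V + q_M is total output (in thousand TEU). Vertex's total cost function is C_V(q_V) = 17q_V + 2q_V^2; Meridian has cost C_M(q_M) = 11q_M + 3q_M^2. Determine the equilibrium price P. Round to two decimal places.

Vertex's profit: π_V = (92 - Q)q_V - (17q_V + 2q_V²). Setting ∂π_V/∂q_V = 0: 75 - 6q_V - (q_M) = 0.
Meridian's first-order condition: 81 - 8q_M - (q_V) = 0.
Rearranging gives the reaction functions q_V = (75 - q_M)/6 and q_M = (81 - q_V)/8.
Solving the pair: q_V = 519/47, q_M = 411/47.
Total output Q = 930/47, so price P = 92 - 930/47 = 72.2128.

72.21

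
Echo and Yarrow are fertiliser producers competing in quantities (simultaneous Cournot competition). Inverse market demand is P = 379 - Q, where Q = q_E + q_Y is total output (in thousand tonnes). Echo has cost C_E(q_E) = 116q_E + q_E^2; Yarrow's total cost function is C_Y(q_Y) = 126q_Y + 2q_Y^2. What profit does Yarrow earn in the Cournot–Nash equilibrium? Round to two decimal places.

Echo's profit: π_E = (379 - Q)q_E - (116q_E + q_E²). Setting ∂π_E/∂q_E = 0: 263 - 4q_E - (q_Y) = 0.
Yarrow's profit: π_Y = (379 - Q)q_Y - (126q_Y + 2q_Y²). Setting ∂π_Y/∂q_Y = 0: 253 - 6q_Y - (q_E) = 0.
So q_E = (263 - q_Y)/4 and q_Y = (253 - q_E)/6.
Substituting one into the other gives q_E = 1325/23 and q_Y = 749/23.
Price P = 379 - 90.1739 = 288.8261.
Yarrow's profit: 288.8261·(749/23) - 126·(749/23) - 2(749/23)² = 3181.4802.

3181.48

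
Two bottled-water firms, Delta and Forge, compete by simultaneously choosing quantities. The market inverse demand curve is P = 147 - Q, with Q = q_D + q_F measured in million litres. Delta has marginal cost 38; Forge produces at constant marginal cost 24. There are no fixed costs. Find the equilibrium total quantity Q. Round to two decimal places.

Delta's profit: π_D = (147 - Q)q_D - (38q_D). Setting ∂π_D/∂q_D = 0: 109 - 2q_D - (q_F) = 0.
Forge's profit: π_F = (147 - Q)q_F - (24q_F). Setting ∂π_F/∂q_F = 0: 123 - 2q_F - (q_D) = 0.
Best responses: q_D = (109 - q_F)/2, q_F = (123 - q_D)/2.
Solving the pair: q_D = 95/3, q_F = 137/3.
Total output Q = 95/3 + 137/3 = 232/3.

77.33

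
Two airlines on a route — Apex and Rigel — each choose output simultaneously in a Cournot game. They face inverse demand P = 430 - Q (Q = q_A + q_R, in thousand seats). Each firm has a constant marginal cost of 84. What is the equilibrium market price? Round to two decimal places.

Each firm earns π_i = (430 - Q)q_i - 84q_i.
First-order condition (treating rivals' output as given): 346 - 2q_i - q_j = 0.
With identical firms every q_j equals q_i, so q_j = q_i and 346 = 3q_i, giving q_i = 346/3.
Total output Q = 692/3, so price P = 430 - 692/3 = 598/3.

199.33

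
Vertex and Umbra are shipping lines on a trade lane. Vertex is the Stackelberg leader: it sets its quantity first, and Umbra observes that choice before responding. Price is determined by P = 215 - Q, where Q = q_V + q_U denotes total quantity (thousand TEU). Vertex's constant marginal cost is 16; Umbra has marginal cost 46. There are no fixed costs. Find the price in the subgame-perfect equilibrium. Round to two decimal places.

73.25

Solve by backward induction. Given q_V, the follower Umbra maximises π_U = (215 - q_V - q_U)q_U - 46q_U.
∂π_U/∂q_U = 169 - q_V - 2q_U = 0 gives the reaction function q_U = (169 - q_V)/2.
Vertex substitutes q_U(q_V) into its own profit: π_V = q_V(215 - q_V - (169 - q_V)/2) - 16q_V = (261/2 - (1/2)q_V)q_V - 16q_V.
Maximising: ∂π_V/∂q_V = 229/2 - q_V = 0, giving q_V = 229/2.
Then q_U = (169 - 229/2)/2 = 109/4.
Total output Q = 567/4, so price P = 215 - 567/4 = 293/4.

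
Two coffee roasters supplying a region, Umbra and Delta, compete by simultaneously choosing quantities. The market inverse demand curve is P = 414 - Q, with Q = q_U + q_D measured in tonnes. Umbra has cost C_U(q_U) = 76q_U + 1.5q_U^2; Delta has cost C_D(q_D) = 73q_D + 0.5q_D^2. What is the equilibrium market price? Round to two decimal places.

Umbra's profit: π_U = (414 - Q)q_U - (76q_U + (3/2)q_U²). Setting ∂π_U/∂q_U = 0: 338 - 5q_U - (q_D) = 0.
Delta's profit: π_D = (414 - Q)q_D - (73q_D + (1/2)q_D²). Setting ∂π_D/∂q_D = 0: 341 - 3q_D - (q_U) = 0.
So q_U = (338 - q_D)/5 and q_D = (341 - q_U)/3.
Solving the pair: q_U = 673/14, q_D = 1367/14.
Total output Q = 1020/7, so price P = 414 - 1020/7 = 1878/7.

268.29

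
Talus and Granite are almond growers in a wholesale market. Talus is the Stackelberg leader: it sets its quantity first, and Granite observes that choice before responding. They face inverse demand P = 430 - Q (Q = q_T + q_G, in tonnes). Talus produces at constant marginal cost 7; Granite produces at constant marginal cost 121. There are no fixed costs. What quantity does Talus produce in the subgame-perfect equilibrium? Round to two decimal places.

268.50

Solve by backward induction. Given q_T, the follower Granite maximises π_G = (430 - q_T - q_G)q_G - 121q_G.
∂π_G/∂q_G = 309 - q_T - 2q_G = 0 gives the reaction function q_G = (309 - q_T)/2.
Talus substitutes q_G(q_T) into its own profit: π_T = q_T(430 - q_T - (309 - q_T)/2) - 7q_T = (551/2 - (1/2)q_T)q_T - 7q_T.
The leader's first-order condition 537/2 - q_T = 0 yields q_T = 537/2.
Then q_G = (309 - 537/2)/2 = 81/4.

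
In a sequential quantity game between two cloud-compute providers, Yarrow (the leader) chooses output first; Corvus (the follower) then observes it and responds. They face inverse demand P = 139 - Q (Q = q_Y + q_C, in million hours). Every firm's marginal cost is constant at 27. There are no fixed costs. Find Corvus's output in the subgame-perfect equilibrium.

28

Solve by backward induction. Given q_Y, the follower Corvus maximises π_C = (139 - q_Y - q_C)q_C - 27q_C.
∂π_C/∂q_C = 112 - q_Y - 2q_C = 0 gives the reaction function q_C = (112 - q_Y)/2.
The leader anticipates this reaction. Substituting into P = 139 - Q gives P = 83 - (1/2)q_Y, so π_Y = (83 - (1/2)q_Y)q_Y - 27q_Y.
Maximising: ∂π_Y/∂q_Y = 56 - q_Y = 0, giving q_Y = 56.
Then q_C = (112 - 56)/2 = 28.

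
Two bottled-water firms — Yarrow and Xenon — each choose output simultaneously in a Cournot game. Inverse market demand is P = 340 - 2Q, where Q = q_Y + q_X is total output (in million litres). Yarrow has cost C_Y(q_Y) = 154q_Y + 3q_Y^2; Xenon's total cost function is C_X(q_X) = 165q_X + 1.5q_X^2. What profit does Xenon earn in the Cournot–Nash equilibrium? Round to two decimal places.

1525.73

Yarrow's profit: π_Y = (340 - 2Q)q_Y - (154q_Y + 3q_Y²). Setting ∂π_Y/∂q_Y = 0: 186 - 10q_Y - 2(q_X) = 0.
Xenon's profit: π_X = (340 - 2Q)q_X - (165q_X + (3/2)q_X²). Setting ∂π_X/∂q_X = 0: 175 - 7q_X - 2(q_Y) = 0.
Rearranging gives the reaction functions q_Y = (186 - 2q_X)/10 and q_X = (175 - 2q_Y)/7.
Substituting one into the other gives q_Y = 476/33 and q_X = 689/33.
Price P = 340 - 2·(1165/33) = 269.3939.
Xenon's profit: 269.3939·(689/33) - 165·(689/33) - (3/2)(689/33)² = 1525.7332.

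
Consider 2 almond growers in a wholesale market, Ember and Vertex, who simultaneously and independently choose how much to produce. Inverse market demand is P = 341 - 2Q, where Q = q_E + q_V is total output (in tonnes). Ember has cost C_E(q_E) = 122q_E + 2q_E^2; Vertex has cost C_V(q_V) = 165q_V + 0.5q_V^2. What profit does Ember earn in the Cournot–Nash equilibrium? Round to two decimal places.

1703.85

Ember's profit: π_E = (341 - 2Q)q_E - (122q_E + 2q_E²). Setting ∂π_E/∂q_E = 0: 219 - 8q_E - 2(q_V) = 0.
Vertex's first-order condition: 176 - 5q_V - 2(q_E) = 0.
So q_E = (219 - 2q_V)/8 and q_V = (176 - 2q_E)/5.
Solving the pair: q_E = 743/36, q_V = 485/18.
Price P = 341 - 2·(571/12) = 1475/6.
Ember's profit: (1475/6)·(743/36) - 122·(743/36) - 2(743/36)² = 1703.8549.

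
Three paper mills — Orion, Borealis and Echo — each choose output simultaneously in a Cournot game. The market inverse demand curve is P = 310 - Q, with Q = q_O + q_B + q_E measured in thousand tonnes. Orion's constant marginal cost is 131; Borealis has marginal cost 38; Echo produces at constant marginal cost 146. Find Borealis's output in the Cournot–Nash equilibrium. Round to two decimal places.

Orion's profit: π_O = (310 - Q)q_O - (131q_O). Setting ∂π_O/∂q_O = 0: 179 - 2q_O - (q_B + q_E) = 0.
Borealis's profit: π_B = (310 - Q)q_B - (38q_B). Setting ∂π_B/∂q_B = 0: 272 - 2q_B - (q_O + q_E) = 0.
Echo's first-order condition: 164 - 2q_E - (q_O + q_B) = 0.
Adding the 3 first-order conditions: 615 − 4Q = 0, so Q = 615/4.
Back-substituting: q_O = (179 − 615/4) = 101/4, q_B = (272 − 615/4) = 473/4, q_E = (164 − 615/4) = 41/4.

118.25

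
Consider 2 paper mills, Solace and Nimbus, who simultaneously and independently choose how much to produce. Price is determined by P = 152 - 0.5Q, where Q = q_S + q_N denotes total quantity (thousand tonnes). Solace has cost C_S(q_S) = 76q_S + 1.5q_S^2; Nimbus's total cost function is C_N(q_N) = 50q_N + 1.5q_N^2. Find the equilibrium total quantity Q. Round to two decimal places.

Solace's profit: π_S = (152 - 0.5Q)q_S - (76q_S + (3/2)q_S²). Setting ∂π_S/∂q_S = 0: 76 - 4q_S - (1/2)(q_N) = 0.
Nimbus's first-order condition: 102 - 4q_N - (1/2)(q_S) = 0.
Rearranging gives the reaction functions q_S = (76 - (1/2)q_N)/4 and q_N = (102 - (1/2)q_S)/4.
Solving the pair: q_S = 1012/63, q_N = 1480/63.
Total output Q = 1012/63 + 1480/63 = 356/9.

39.56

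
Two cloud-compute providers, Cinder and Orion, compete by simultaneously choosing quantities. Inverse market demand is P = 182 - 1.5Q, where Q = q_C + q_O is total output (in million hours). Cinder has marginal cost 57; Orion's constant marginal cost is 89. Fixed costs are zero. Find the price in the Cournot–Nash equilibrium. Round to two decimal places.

Cinder's profit: π_C = (182 - 1.5Q)q_C - (57q_C). Setting ∂π_C/∂q_C = 0: 125 - 3q_C - (3/2)(q_O) = 0.
Orion's profit: π_O = (182 - 1.5Q)q_O - (89q_O). Setting ∂π_O/∂q_O = 0: 93 - 3q_O - (3/2)(q_C) = 0.
Best responses: q_C = (125 - (3/2)q_O)/3, q_O = (93 - (3/2)q_C)/3.
Solving the pair: q_C = 314/9, q_O = 122/9.
Total output Q = 436/9, so price P = 182 - (3/2)·(436/9) = 328/3.

109.33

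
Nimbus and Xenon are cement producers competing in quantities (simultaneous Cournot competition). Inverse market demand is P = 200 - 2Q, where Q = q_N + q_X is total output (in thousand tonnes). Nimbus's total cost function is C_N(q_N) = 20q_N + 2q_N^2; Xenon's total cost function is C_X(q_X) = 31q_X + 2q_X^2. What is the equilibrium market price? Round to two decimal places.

130.20

Nimbus's profit: π_N = (200 - 2Q)q_N - (20q_N + 2q_N²). Setting ∂π_N/∂q_N = 0: 180 - 8q_N - 2(q_X) = 0.
Xenon's profit: π_X = (200 - 2Q)q_X - (31q_X + 2q_X²). Setting ∂π_X/∂q_X = 0: 169 - 8q_X - 2(q_N) = 0.
Rearranging gives the reaction functions q_N = (180 - 2q_X)/8 and q_X = (169 - 2q_N)/8.
Solving the pair: q_N = 551/30, q_X = 248/15.
Total output Q = 349/10, so price P = 200 - 2·(349/10) = 651/5.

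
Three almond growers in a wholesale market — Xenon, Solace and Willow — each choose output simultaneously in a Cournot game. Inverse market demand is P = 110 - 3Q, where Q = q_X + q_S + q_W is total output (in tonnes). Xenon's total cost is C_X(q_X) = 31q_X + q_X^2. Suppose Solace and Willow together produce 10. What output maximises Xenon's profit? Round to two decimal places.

6.13

With rivals' combined output fixed at 10, Xenon's profit is π_X = (110 - 3·10 - 3q_X)q_X - (31q_X + q_X²) = (80 - 3q_X)q_X - (31q_X + q_X²).
∂π_X/∂q_X = 49 - 8q_X = 0, so q_X = 49/8.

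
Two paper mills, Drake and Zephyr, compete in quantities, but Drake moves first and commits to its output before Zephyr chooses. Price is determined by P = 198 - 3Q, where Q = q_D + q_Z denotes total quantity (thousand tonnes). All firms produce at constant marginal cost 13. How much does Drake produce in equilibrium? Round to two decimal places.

30.83

Solve by backward induction. Given q_D, the follower Zephyr maximises π_Z = (198 - 3q_D - 3q_Z)q_Z - 13q_Z.
Setting the follower's marginal profit to zero, 185 - 3q_D - 6q_Z = 0, i.e. q_Z = (185 - 3q_D)/6.
The leader anticipates this reaction. Substituting into P = 198 - 3Q gives P = 211/2 - (3/2)q_D, so π_D = (211/2 - (3/2)q_D)q_D - 13q_D.
Leader FOC: 185/2 - 3q_D = 0, so q_D = 185/6.
Then q_Z = (185 - 3·(185/6))/6 = 185/12.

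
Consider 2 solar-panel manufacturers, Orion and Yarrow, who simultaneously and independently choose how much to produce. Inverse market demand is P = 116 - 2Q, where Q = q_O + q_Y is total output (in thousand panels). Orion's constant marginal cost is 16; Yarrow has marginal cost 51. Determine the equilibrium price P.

Orion's profit: π_O = (116 - 2Q)q_O - (16q_O). Setting ∂π_O/∂q_O = 0: 100 - 4q_O - 2(q_Y) = 0.
Yarrow's profit: π_Y = (116 - 2Q)q_Y - (51q_Y). Setting ∂π_Y/∂q_Y = 0: 65 - 4q_Y - 2(q_O) = 0.
So q_O = (100 - 2q_Y)/4 and q_Y = (65 - 2q_O)/4.
Substituting one into the other gives q_O = 45/2 and q_Y = 5.
Total output Q = 55/2, so price P = 116 - 2·(55/2) = 61.

61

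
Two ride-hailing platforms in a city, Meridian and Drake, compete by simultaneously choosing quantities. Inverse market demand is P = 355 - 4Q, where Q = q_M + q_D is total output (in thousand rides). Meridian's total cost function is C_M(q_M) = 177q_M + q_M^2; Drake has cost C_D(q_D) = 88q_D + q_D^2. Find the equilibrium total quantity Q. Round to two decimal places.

Meridian's profit: π_M = (355 - 4Q)q_M - (177q_M + q_M²). Setting ∂π_M/∂q_M = 0: 178 - 10q_M - 4(q_D) = 0.
Drake's profit: π_D = (355 - 4Q)q_D - (88q_D + q_D²). Setting ∂π_D/∂q_D = 0: 267 - 10q_D - 4(q_M) = 0.
Best responses: q_M = (178 - 4q_D)/10, q_D = (267 - 4q_M)/10.
Solving the pair: q_M = 178/21, q_D = 979/42.
Total output Q = 178/21 + 979/42 = 445/14.

31.79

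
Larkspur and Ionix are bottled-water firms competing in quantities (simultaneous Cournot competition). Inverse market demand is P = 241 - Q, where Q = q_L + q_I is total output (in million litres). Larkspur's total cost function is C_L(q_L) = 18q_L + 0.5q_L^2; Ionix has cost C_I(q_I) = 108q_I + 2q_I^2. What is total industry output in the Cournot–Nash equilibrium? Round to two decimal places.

Larkspur's profit: π_L = (241 - Q)q_L - (18q_L + (1/2)q_L²). Setting ∂π_L/∂q_L = 0: 223 - 3q_L - (q_I) = 0.
Ionix's profit: π_I = (241 - Q)q_I - (108q_I + 2q_I²). Setting ∂π_I/∂q_I = 0: 133 - 6q_I - (q_L) = 0.
Best responses: q_L = (223 - q_I)/3, q_I = (133 - q_L)/6.
Solving the pair: q_L = 1205/17, q_I = 176/17.
Total output Q = 1205/17 + 176/17 = 1381/17.

81.24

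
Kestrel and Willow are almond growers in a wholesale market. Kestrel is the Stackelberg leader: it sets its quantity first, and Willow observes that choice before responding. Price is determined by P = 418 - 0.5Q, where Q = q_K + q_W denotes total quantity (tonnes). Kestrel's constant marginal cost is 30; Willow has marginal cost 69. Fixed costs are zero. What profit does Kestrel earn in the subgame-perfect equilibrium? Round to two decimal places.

45582.25

Solve by backward induction. Given q_K, the follower Willow maximises π_W = (418 - (1/2)q_K - (1/2)q_W)q_W - 69q_W.
∂π_W/∂q_W = 349 - (1/2)q_K - q_W = 0 gives the reaction function q_W = (349 - (1/2)q_K).
Kestrel substitutes q_W(q_K) into its own profit: π_K = q_K(418 - (1/2)q_K - (349 - (1/2)q_K)/2) - 30q_K = (487/2 - (1/4)q_K)q_K - 30q_K.
Leader FOC: 427/2 - (1/2)q_K = 0, so q_K = 427.
Then q_W = (349 - (1/2)·427) = 271/2.
Price P = 418 - (1/2)·(1125/2) = 547/4.
Kestrel's profit: (547/4 - 30)·427 = 45582.2500.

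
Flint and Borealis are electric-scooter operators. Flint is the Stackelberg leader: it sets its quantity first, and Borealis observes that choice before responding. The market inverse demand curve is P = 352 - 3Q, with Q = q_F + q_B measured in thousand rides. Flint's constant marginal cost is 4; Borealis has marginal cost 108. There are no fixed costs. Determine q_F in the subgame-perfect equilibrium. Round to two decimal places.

75.33

Solve by backward induction. Given q_F, the follower Borealis maximises π_B = (352 - 3q_F - 3q_B)q_B - 108q_B.
Setting the follower's marginal profit to zero, 244 - 3q_F - 6q_B = 0, i.e. q_B = (244 - 3q_F)/6.
Flint substitutes q_B(q_F) into its own profit: π_F = q_F(352 - 3q_F - (244 - 3q_F)/2) - 4q_F = (230 - (3/2)q_F)q_F - 4q_F.
Maximising: ∂π_F/∂q_F = 226 - 3q_F = 0, giving q_F = 226/3.
Then q_B = (244 - 3·(226/3))/6 = 3.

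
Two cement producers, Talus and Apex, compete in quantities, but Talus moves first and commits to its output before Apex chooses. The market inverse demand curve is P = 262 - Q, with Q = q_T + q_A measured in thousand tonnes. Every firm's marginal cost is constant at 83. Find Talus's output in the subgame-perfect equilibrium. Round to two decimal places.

Solve by backward induction. Given q_T, the follower Apex maximises π_A = (262 - q_T - q_A)q_A - 83q_A.
Follower FOC: 179 - q_T - 2q_A = 0, so q_A(q_T) = (179 - q_T)/2.
Talus substitutes q_A(q_T) into its own profit: π_T = q_T(262 - q_T - (179 - q_T)/2) - 83q_T = (345/2 - (1/2)q_T)q_T - 83q_T.
Leader FOC: 179/2 - q_T = 0, so q_T = 179/2.
Then q_A = (179 - 179/2)/2 = 179/4.

89.50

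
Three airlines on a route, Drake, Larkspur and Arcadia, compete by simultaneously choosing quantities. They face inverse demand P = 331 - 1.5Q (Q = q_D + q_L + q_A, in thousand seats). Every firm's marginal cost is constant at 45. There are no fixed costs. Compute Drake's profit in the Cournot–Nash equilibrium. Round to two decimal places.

Each firm earns π_i = (331 - 1.5Q)q_i - 45q_i.
Setting ∂π_i/∂q_i = 0 with rivals' quantities fixed: 286 - 3q_i - (3/2)·Σ_{j≠i} q_j = 0.
By symmetry each firm produces the same amount; substituting Σ_{j≠i} q_j = 2q_i yields q_i = 286/6 = 143/3.
Price P = 331 - (3/2)·143 = 233/2.
Drake's profit: (233/2 - 45)·(143/3) = 3408.1667.

3408.17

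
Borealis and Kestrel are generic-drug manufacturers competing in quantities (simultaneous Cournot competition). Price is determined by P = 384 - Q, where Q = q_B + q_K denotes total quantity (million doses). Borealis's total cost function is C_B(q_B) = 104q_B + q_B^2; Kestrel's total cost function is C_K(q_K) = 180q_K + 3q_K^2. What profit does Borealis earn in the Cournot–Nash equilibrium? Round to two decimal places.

Borealis's profit: π_B = (384 - Q)q_B - (104q_B + q_B²). Setting ∂π_B/∂q_B = 0: 280 - 4q_B - (q_K) = 0.
Kestrel's first-order condition: 204 - 8q_K - (q_B) = 0.
Best responses: q_B = (280 - q_K)/4, q_K = (204 - q_B)/8.
Solving the pair: q_B = 65.6774, q_K = 536/31.
Price P = 384 - 82.9677 = 301.0323.
Borealis's profit: 301.0323·65.6774 - 104·65.6774 - 65.6774² = 8627.0468.

8627.05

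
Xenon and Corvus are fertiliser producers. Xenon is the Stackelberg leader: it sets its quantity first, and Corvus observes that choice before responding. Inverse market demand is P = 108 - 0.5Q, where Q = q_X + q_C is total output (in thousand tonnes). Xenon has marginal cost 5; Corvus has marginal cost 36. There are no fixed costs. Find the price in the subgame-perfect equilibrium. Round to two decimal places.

38.50

Solve by backward induction. Given q_X, the follower Corvus maximises π_C = (108 - (1/2)q_X - (1/2)q_C)q_C - 36q_C.
Follower FOC: 72 - (1/2)q_X - q_C = 0, so q_C(q_X) = (72 - (1/2)q_X).
Xenon substitutes q_C(q_X) into its own profit: π_X = q_X(108 - (1/2)q_X - (72 - (1/2)q_X)/2) - 5q_X = (72 - (1/4)q_X)q_X - 5q_X.
Leader FOC: 67 - (1/2)q_X = 0, so q_X = 134.
Then q_C = (72 - (1/2)·134) = 5.
Total output Q = 139, so price P = 108 - (1/2)·139 = 77/2.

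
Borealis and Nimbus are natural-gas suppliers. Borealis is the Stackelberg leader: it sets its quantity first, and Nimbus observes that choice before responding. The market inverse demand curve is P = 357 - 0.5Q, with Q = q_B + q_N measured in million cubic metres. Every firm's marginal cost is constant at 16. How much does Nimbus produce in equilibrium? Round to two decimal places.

170.50

Solve by backward induction. Given q_B, the follower Nimbus maximises π_N = (357 - (1/2)q_B - (1/2)q_N)q_N - 16q_N.
Setting the follower's marginal profit to zero, 341 - (1/2)q_B - q_N = 0, i.e. q_N = (341 - (1/2)q_B).
The leader anticipates this reaction. Substituting into P = 357 - 0.5Q gives P = 373/2 - (1/4)q_B, so π_B = (373/2 - (1/4)q_B)q_B - 16q_B.
The leader's first-order condition 341/2 - (1/2)q_B = 0 yields q_B = 341.
Then q_N = (341 - (1/2)·341) = 341/2.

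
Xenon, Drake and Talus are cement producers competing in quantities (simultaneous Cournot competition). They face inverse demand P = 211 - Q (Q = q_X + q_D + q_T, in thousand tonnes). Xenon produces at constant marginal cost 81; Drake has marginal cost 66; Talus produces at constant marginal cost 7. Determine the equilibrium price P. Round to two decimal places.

91.25

Xenon's profit: π_X = (211 - Q)q_X - (81q_X). Setting ∂π_X/∂q_X = 0: 130 - 2q_X - (q_D + q_T) = 0.
Drake's profit: π_D = (211 - Q)q_D - (66q_D). Setting ∂π_D/∂q_D = 0: 145 - 2q_D - (q_X + q_T) = 0.
Talus's profit: π_T = (211 - Q)q_T - (7q_T). Setting ∂π_T/∂q_T = 0: 204 - 2q_T - (q_X + q_D) = 0.
Summing all 3 equations gives 479 − 4Q = 0, hence Q = 479/4.
Back-substituting: q_X = (130 − 479/4) = 41/4, q_D = (145 − 479/4) = 101/4, q_T = (204 − 479/4) = 337/4.
Total output Q = 479/4, so price P = 211 - 479/4 = 365/4.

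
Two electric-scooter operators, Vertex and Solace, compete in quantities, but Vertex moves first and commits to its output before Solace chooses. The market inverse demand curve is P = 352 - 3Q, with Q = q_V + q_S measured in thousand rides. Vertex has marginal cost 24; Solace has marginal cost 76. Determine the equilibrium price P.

The follower Solace best-responds to any q_V: π_S = (352 - 3Q)q_S - 76q_S.
Setting the follower's marginal profit to zero, 276 - 3q_V - 6q_S = 0, i.e. q_S = (276 - 3q_V)/6.
Vertex substitutes q_S(q_V) into its own profit: π_V = q_V(352 - 3q_V - (276 - 3q_V)/2) - 24q_V = (214 - (3/2)q_V)q_V - 24q_V.
The leader's first-order condition 190 - 3q_V = 0 yields q_V = 190/3.
Then q_S = (276 - 3·(190/3))/6 = 43/3.
Total output Q = 233/3, so price P = 352 - 3·(233/3) = 119.

119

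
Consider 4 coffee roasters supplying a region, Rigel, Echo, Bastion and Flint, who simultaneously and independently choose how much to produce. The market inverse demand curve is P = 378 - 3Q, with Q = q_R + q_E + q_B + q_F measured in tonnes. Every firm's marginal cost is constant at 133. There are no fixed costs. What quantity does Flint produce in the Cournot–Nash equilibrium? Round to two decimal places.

A representative firm's profit is π_i = q_i(378 - 3Q) - 133q_i.
Setting ∂π_i/∂q_i = 0 with rivals' quantities fixed: 245 - 6q_i - 3·Σ_{j≠i} q_j = 0.
By symmetry each firm produces the same amount; substituting Σ_{j≠i} q_j = 3q_i yields q_i = 245/15 = 49/3.

16.33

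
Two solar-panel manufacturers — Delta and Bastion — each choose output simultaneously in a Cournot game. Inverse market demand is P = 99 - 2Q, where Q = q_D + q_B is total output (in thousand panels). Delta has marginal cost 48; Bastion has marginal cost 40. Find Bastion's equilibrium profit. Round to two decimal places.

249.39

Delta's profit: π_D = (99 - 2Q)q_D - (48q_D). Setting ∂π_D/∂q_D = 0: 51 - 4q_D - 2(q_B) = 0.
Bastion's profit: π_B = (99 - 2Q)q_B - (40q_B). Setting ∂π_B/∂q_B = 0: 59 - 4q_B - 2(q_D) = 0.
Rearranging gives the reaction functions q_D = (51 - 2q_B)/4 and q_B = (59 - 2q_D)/4.
Solving the pair: q_D = 43/6, q_B = 67/6.
Price P = 99 - 2·(55/3) = 187/3.
Bastion's profit: (187/3 - 40)·(67/6) = 249.3889.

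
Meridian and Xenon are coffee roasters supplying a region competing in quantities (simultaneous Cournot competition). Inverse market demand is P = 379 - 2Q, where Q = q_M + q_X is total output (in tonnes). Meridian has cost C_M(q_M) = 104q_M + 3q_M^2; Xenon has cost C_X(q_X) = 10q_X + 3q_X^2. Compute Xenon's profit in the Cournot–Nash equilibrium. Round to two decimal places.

5349.18

Meridian's profit: π_M = (379 - 2Q)q_M - (104q_M + 3q_M²). Setting ∂π_M/∂q_M = 0: 275 - 10q_M - 2(q_X) = 0.
Xenon's profit: π_X = (379 - 2Q)q_X - (10q_X + 3q_X²). Setting ∂π_X/∂q_X = 0: 369 - 10q_X - 2(q_M) = 0.
So q_M = (275 - 2q_X)/10 and q_X = (369 - 2q_M)/10.
Substituting one into the other gives q_M = 503/24 and q_X = 785/24.
Price P = 379 - 2·(161/3) = 815/3.
Xenon's profit: (815/3)·(785/24) - 10·(785/24) - 3(785/24)² = 5349.1753.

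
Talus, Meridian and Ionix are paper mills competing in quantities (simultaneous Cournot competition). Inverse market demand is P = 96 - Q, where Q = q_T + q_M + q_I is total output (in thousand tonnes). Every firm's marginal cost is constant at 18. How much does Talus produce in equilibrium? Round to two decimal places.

19.50

Each firm earns π_i = (96 - Q)q_i - 18q_i.
Setting ∂π_i/∂q_i = 0 with rivals' quantities fixed: 78 - 2q_i - Σ_{j≠i} q_j = 0.
With identical firms every q_j equals q_i, so Σ_{j≠i} q_j = 2q_i and 78 = 4q_i, giving q_i = 39/2.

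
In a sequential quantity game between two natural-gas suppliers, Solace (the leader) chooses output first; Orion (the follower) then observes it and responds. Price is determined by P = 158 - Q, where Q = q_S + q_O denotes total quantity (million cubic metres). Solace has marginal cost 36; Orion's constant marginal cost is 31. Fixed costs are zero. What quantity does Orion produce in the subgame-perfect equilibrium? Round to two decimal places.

34.25

The follower Orion best-responds to any q_S: π_O = (158 - Q)q_O - 31q_O.
∂π_O/∂q_O = 127 - q_S - 2q_O = 0 gives the reaction function q_O = (127 - q_S)/2.
The leader anticipates this reaction. Substituting into P = 158 - Q gives P = 189/2 - (1/2)q_S, so π_S = (189/2 - (1/2)q_S)q_S - 36q_S.
The leader's first-order condition 117/2 - q_S = 0 yields q_S = 117/2.
Then q_O = (127 - 117/2)/2 = 137/4.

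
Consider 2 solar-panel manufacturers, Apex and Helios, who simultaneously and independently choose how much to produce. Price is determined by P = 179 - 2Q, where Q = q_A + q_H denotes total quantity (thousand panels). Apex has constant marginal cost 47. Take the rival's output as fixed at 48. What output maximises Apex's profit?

9

With the rival's output fixed at 48, Apex's profit is π_A = (179 - 2·48 - 2q_A)q_A - (47q_A) = (83 - 2q_A)q_A - (47q_A).
∂π_A/∂q_A = 36 - 4q_A = 0, so q_A = 9.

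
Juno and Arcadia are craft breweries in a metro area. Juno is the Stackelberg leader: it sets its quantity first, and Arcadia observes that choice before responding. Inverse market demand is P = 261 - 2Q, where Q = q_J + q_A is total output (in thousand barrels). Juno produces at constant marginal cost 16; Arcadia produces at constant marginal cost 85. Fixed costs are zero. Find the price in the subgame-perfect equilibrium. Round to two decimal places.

The follower Arcadia best-responds to any q_J: π_A = (261 - 2Q)q_A - 85q_A.
Follower FOC: 176 - 2q_J - 4q_A = 0, so q_A(q_J) = (176 - 2q_J)/4.
Juno substitutes q_A(q_J) into its own profit: π_J = q_J(261 - 2q_J - (176 - 2q_J)/2) - 16q_J = (173 - q_J)q_J - 16q_J.
The leader's first-order condition 157 - 2q_J = 0 yields q_J = 157/2.
Then q_A = (176 - 2·(157/2))/4 = 19/4.
Total output Q = 333/4, so price P = 261 - 2·(333/4) = 189/2.

94.50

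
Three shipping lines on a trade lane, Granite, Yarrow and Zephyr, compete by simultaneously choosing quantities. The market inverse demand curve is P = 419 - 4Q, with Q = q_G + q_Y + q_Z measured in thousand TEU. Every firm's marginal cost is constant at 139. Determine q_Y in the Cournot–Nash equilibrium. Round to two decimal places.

Each firm earns π_i = (419 - 4Q)q_i - 139q_i.
Setting ∂π_i/∂q_i = 0 with rivals' quantities fixed: 280 - 8q_i - 4·Σ_{j≠i} q_j = 0.
By symmetry each firm produces the same amount; substituting Σ_{j≠i} q_j = 2q_i yields q_i = 280/16 = 35/2.

17.50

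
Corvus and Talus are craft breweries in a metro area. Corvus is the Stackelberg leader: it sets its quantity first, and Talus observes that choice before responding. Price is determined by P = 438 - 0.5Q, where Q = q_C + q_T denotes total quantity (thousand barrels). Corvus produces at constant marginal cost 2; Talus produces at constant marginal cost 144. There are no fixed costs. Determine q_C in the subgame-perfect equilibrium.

578

The follower Talus best-responds to any q_C: π_T = (438 - 0.5Q)q_T - 144q_T.
Follower FOC: 294 - (1/2)q_C - q_T = 0, so q_T(q_C) = (294 - (1/2)q_C).
Corvus substitutes q_T(q_C) into its own profit: π_C = q_C(438 - (1/2)q_C - (294 - (1/2)q_C)/2) - 2q_C = (291 - (1/4)q_C)q_C - 2q_C.
Leader FOC: 289 - (1/2)q_C = 0, so q_C = 578.
Then q_T = (294 - (1/2)·578) = 5.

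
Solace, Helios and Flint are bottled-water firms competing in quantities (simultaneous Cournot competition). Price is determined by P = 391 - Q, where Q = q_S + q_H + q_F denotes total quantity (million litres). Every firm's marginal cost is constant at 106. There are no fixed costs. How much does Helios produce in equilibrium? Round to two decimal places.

71.25

A representative firm's profit is π_i = q_i(391 - Q) - 106q_i.
First-order condition (treating rivals' output as given): 285 - 2q_i - Σ_{j≠i} q_j = 0.
By symmetry each firm produces the same amount; substituting Σ_{j≠i} q_j = 2q_i yields q_i = 285/4.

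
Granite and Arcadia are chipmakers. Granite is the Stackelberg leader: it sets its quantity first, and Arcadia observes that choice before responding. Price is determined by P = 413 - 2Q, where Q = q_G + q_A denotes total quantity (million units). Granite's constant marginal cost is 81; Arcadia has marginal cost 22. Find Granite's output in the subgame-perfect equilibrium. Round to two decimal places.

68.25

The follower Arcadia best-responds to any q_G: π_A = (413 - 2Q)q_A - 22q_A.
∂π_A/∂q_A = 391 - 2q_G - 4q_A = 0 gives the reaction function q_A = (391 - 2q_G)/4.
Granite substitutes q_A(q_G) into its own profit: π_G = q_G(413 - 2q_G - (391 - 2q_G)/2) - 81q_G = (435/2 - q_G)q_G - 81q_G.
The leader's first-order condition 273/2 - 2q_G = 0 yields q_G = 273/4.
Then q_A = (391 - 2·(273/4))/4 = 509/8.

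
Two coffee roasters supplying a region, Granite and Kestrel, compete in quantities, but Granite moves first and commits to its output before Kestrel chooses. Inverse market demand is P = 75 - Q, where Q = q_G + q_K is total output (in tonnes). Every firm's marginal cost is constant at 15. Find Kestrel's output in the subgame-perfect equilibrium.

15

Solve by backward induction. Given q_G, the follower Kestrel maximises π_K = (75 - q_G - q_K)q_K - 15q_K.
∂π_K/∂q_K = 60 - q_G - 2q_K = 0 gives the reaction function q_K = (60 - q_G)/2.
Granite substitutes q_K(q_G) into its own profit: π_G = q_G(75 - q_G - (60 - q_G)/2) - 15q_G = (45 - (1/2)q_G)q_G - 15q_G.
Leader FOC: 30 - q_G = 0, so q_G = 30.
Then q_K = (60 - 30)/2 = 15.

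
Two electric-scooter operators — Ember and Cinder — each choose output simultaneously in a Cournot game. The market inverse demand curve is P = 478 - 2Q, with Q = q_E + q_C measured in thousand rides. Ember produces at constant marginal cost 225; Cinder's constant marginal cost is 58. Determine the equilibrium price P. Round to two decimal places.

253.67

Ember's profit: π_E = (478 - 2Q)q_E - (225q_E). Setting ∂π_E/∂q_E = 0: 253 - 4q_E - 2(q_C) = 0.
Cinder's first-order condition: 420 - 4q_C - 2(q_E) = 0.
So q_E = (253 - 2q_C)/4 and q_C = (420 - 2q_E)/4.
Substituting one into the other gives q_E = 43/3 and q_C = 587/6.
Total output Q = 673/6, so price P = 478 - 2·(673/6) = 761/3.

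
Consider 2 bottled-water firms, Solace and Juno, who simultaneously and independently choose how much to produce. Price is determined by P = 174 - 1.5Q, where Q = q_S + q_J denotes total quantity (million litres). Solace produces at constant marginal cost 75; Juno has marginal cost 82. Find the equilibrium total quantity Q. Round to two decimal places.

Solace's profit: π_S = (174 - 1.5Q)q_S - (75q_S). Setting ∂π_S/∂q_S = 0: 99 - 3q_S - (3/2)(q_J) = 0.
Juno's profit: π_J = (174 - 1.5Q)q_J - (82q_J). Setting ∂π_J/∂q_J = 0: 92 - 3q_J - (3/2)(q_S) = 0.
Rearranging gives the reaction functions q_S = (99 - (3/2)q_J)/3 and q_J = (92 - (3/2)q_S)/3.
Solving the pair: q_S = 212/9, q_J = 170/9.
Total output Q = 212/9 + 170/9 = 382/9.

42.44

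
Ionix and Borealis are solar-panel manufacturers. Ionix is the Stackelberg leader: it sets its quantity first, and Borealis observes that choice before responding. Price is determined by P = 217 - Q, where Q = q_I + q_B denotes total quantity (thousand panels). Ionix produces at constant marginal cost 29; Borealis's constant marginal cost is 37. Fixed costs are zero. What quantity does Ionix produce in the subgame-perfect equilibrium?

98

The follower Borealis best-responds to any q_I: π_B = (217 - Q)q_B - 37q_B.
Setting the follower's marginal profit to zero, 180 - q_I - 2q_B = 0, i.e. q_B = (180 - q_I)/2.
Ionix substitutes q_B(q_I) into its own profit: π_I = q_I(217 - q_I - (180 - q_I)/2) - 29q_I = (127 - (1/2)q_I)q_I - 29q_I.
The leader's first-order condition 98 - q_I = 0 yields q_I = 98.
Then q_B = (180 - 98)/2 = 41.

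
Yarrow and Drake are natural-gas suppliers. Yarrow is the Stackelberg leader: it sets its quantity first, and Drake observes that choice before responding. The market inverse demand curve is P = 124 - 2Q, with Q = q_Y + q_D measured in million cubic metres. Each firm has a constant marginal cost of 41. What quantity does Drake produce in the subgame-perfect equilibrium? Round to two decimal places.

Solve by backward induction. Given q_Y, the follower Drake maximises π_D = (124 - 2q_Y - 2q_D)q_D - 41q_D.
∂π_D/∂q_D = 83 - 2q_Y - 4q_D = 0 gives the reaction function q_D = (83 - 2q_Y)/4.
The leader anticipates this reaction. Substituting into P = 124 - 2Q gives P = 165/2 - q_Y, so π_Y = (165/2 - q_Y)q_Y - 41q_Y.
The leader's first-order condition 83/2 - 2q_Y = 0 yields q_Y = 83/4.
Then q_D = (83 - 2·(83/4))/4 = 83/8.

10.38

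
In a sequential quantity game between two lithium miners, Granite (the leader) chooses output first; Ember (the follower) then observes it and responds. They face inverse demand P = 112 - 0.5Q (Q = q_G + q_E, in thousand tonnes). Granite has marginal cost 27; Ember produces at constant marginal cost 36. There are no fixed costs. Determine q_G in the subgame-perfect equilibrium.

94

Solve by backward induction. Given q_G, the follower Ember maximises π_E = (112 - (1/2)q_G - (1/2)q_E)q_E - 36q_E.
Follower FOC: 76 - (1/2)q_G - q_E = 0, so q_E(q_G) = (76 - (1/2)q_G).
The leader anticipates this reaction. Substituting into P = 112 - 0.5Q gives P = 74 - (1/4)q_G, so π_G = (74 - (1/4)q_G)q_G - 27q_G.
Maximising: ∂π_G/∂q_G = 47 - (1/2)q_G = 0, giving q_G = 94.
Then q_E = (76 - (1/2)·94) = 29.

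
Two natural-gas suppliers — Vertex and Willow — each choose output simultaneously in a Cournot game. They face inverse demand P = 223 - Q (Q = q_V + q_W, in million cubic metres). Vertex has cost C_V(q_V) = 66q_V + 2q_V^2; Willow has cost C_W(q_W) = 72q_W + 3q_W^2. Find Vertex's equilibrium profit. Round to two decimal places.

1658.25

Vertex's profit: π_V = (223 - Q)q_V - (66q_V + 2q_V²). Setting ∂π_V/∂q_V = 0: 157 - 6q_V - (q_W) = 0.
Willow's profit: π_W = (223 - Q)q_W - (72q_W + 3q_W²). Setting ∂π_W/∂q_W = 0: 151 - 8q_W - (q_V) = 0.
Best responses: q_V = (157 - q_W)/6, q_W = (151 - q_V)/8.
Solving the pair: q_V = 1105/47, q_W = 749/47.
Price P = 223 - 1854/47 = 183.5532.
Vertex's profit: 183.5532·(1105/47) - 66·(1105/47) - 2(1105/47)² = 1658.2503.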